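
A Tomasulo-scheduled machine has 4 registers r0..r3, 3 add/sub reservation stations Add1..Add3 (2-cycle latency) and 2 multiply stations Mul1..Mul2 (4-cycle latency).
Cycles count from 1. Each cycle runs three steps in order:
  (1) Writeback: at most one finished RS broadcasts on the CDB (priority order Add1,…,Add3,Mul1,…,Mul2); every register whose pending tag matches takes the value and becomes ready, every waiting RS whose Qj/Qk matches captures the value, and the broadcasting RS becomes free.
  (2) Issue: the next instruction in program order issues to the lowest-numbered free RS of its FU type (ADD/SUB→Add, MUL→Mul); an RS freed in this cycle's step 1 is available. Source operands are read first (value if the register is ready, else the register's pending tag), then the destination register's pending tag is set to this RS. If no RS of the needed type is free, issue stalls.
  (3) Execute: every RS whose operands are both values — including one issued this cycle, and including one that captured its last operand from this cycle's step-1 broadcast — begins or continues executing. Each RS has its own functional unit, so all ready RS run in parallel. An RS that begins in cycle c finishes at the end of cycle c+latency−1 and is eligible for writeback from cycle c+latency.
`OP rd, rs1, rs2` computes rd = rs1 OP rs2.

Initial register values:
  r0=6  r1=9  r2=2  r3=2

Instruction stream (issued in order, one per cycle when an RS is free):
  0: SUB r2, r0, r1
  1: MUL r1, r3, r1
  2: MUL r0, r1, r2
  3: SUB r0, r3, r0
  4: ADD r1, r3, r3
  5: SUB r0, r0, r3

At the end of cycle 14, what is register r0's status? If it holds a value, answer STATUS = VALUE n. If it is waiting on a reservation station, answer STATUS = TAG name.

  c1: issue SUB r2<-Add1  regs: r0:6,r1:9,r2:Add1,r3:2
  c2: issue MUL r1<-Mul1  regs: r0:6,r1:Mul1,r2:Add1,r3:2
  c3: CDB Add1=-3; issue MUL r0<-Mul2  regs: r0:Mul2,r1:Mul1,r2:-3,r3:2
  c4: issue SUB r0<-Add1  regs: r0:Add1,r1:Mul1,r2:-3,r3:2
  c5: issue ADD r1<-Add2  regs: r0:Add1,r1:Add2,r2:-3,r3:2
  c6: CDB Mul1=18; issue SUB r0<-Add3  regs: r0:Add3,r1:Add2,r2:-3,r3:2
  c7: CDB Add2=4  regs: r0:Add3,r1:4,r2:-3,r3:2
  c8: -  regs: r0:Add3,r1:4,r2:-3,r3:2
  c9: -  regs: r0:Add3,r1:4,r2:-3,r3:2
  c10: CDB Mul2=-54  regs: r0:Add3,r1:4,r2:-3,r3:2
  c11: -  regs: r0:Add3,r1:4,r2:-3,r3:2
  c12: CDB Add1=56  regs: r0:Add3,r1:4,r2:-3,r3:2
  c13: -  regs: r0:Add3,r1:4,r2:-3,r3:2
  c14: CDB Add3=54  regs: r0:54,r1:4,r2:-3,r3:2

STATUS = VALUE 54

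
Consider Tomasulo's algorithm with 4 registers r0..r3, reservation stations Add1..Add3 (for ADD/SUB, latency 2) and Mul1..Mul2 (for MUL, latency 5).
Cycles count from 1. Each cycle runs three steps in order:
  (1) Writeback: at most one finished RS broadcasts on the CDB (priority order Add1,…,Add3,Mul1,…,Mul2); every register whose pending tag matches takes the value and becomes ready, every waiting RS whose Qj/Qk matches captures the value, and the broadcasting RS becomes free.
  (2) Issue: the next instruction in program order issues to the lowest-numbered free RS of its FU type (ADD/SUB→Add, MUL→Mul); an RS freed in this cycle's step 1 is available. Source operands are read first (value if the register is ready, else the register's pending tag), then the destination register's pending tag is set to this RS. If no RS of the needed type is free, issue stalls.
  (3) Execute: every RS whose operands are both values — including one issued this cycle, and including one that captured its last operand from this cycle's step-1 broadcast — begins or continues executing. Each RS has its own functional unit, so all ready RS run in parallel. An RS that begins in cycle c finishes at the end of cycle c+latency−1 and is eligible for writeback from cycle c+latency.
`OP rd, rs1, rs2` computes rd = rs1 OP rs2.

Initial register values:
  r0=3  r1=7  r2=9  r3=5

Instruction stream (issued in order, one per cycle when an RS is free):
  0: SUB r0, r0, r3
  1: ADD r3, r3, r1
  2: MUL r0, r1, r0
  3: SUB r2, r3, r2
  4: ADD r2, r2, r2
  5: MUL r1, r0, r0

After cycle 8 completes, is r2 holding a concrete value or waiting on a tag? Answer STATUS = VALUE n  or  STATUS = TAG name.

cycle 1: issue SUB r0<-Add1 // r0:Add1,r1:7,r2:9,r3:5
cycle 2: issue ADD r3<-Add2 // r0:Add1,r1:7,r2:9,r3:Add2
cycle 3: CDB Add1=-2; issue MUL r0<-Mul1 // r0:Mul1,r1:7,r2:9,r3:Add2
cycle 4: CDB Add2=12; issue SUB r2<-Add1 // r0:Mul1,r1:7,r2:Add1,r3:12
cycle 5: issue ADD r2<-Add2 // r0:Mul1,r1:7,r2:Add2,r3:12
cycle 6: CDB Add1=3; issue MUL r1<-Mul2 // r0:Mul1,r1:Mul2,r2:Add2,r3:12
cycle 7: - // r0:Mul1,r1:Mul2,r2:Add2,r3:12
cycle 8: CDB Add2=6 // r0:Mul1,r1:Mul2,r2:6,r3:12

STATUS = VALUE 6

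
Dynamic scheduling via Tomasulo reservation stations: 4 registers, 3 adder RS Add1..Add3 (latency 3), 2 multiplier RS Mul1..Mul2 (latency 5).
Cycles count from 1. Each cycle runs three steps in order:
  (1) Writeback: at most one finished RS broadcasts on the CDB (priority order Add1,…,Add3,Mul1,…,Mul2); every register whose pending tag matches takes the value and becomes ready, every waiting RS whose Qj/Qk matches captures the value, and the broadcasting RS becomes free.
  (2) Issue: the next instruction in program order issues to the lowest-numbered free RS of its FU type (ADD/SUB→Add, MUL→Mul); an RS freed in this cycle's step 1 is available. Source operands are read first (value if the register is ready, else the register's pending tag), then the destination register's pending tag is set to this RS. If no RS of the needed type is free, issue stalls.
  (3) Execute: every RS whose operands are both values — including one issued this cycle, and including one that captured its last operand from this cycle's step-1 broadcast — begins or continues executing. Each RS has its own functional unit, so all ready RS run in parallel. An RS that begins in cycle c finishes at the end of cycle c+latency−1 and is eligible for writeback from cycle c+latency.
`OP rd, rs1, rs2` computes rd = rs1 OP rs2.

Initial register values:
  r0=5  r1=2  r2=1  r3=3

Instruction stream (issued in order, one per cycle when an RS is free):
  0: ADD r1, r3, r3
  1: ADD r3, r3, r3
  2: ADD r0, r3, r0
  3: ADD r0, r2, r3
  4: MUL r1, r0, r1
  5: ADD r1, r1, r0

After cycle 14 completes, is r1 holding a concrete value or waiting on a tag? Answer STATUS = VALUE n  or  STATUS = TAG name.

  c1: issue ADD r1<-Add1  regs: r0:5,r1:Add1,r2:1,r3:3
  c2: issue ADD r3<-Add2  regs: r0:5,r1:Add1,r2:1,r3:Add2
  c3: issue ADD r0<-Add3  regs: r0:Add3,r1:Add1,r2:1,r3:Add2
  c4: CDB Add1=6; issue ADD r0<-Add1  regs: r0:Add1,r1:6,r2:1,r3:Add2
  c5: CDB Add2=6; issue MUL r1<-Mul1  regs: r0:Add1,r1:Mul1,r2:1,r3:6
  c6: issue ADD r1<-Add2  regs: r0:Add1,r1:Add2,r2:1,r3:6
  c7: -  regs: r0:Add1,r1:Add2,r2:1,r3:6
  c8: CDB Add1=7  regs: r0:7,r1:Add2,r2:1,r3:6
  c9: CDB Add3=11  regs: r0:7,r1:Add2,r2:1,r3:6
  c10: -  regs: r0:7,r1:Add2,r2:1,r3:6
  c11: -  regs: r0:7,r1:Add2,r2:1,r3:6
  c12: -  regs: r0:7,r1:Add2,r2:1,r3:6
  c13: CDB Mul1=42  regs: r0:7,r1:Add2,r2:1,r3:6
  c14: -  regs: r0:7,r1:Add2,r2:1,r3:6

STATUS = TAG Add2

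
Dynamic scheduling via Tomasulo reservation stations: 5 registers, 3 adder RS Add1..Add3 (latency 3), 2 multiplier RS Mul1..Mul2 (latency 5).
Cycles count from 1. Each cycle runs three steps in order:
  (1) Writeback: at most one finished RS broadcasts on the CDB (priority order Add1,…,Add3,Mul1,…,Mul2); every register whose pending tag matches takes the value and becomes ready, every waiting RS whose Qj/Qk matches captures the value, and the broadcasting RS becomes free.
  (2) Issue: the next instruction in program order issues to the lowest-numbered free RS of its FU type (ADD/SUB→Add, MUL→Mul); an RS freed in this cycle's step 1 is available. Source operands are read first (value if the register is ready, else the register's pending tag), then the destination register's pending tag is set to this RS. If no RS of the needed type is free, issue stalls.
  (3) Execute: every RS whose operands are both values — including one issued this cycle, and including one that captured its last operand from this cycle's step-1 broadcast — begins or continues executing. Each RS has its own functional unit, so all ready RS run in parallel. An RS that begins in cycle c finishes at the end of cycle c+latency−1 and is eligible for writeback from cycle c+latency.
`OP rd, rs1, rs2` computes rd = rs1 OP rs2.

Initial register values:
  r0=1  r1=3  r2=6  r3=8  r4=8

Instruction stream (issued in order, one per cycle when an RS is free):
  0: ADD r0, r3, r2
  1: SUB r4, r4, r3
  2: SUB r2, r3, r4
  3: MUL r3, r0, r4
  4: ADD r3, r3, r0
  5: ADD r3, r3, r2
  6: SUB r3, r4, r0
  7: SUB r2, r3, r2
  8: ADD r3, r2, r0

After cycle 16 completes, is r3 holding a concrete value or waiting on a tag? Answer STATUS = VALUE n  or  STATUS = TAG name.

STATUS = TAG Add1

  c1: issue ADD r0<-Add1  regs: r0:Add1,r1:3,r2:6,r3:8,r4:8
  c2: issue SUB r4<-Add2  regs: r0:Add1,r1:3,r2:6,r3:8,r4:Add2
  c3: issue SUB r2<-Add3  regs: r0:Add1,r1:3,r2:Add3,r3:8,r4:Add2
  c4: CDB Add1=14; issue MUL r3<-Mul1  regs: r0:14,r1:3,r2:Add3,r3:Mul1,r4:Add2
  c5: CDB Add2=0; issue ADD r3<-Add1  regs: r0:14,r1:3,r2:Add3,r3:Add1,r4:0
  c6: issue ADD r3<-Add2  regs: r0:14,r1:3,r2:Add3,r3:Add2,r4:0
  c7: stall  regs: r0:14,r1:3,r2:Add3,r3:Add2,r4:0
  c8: CDB Add3=8; issue SUB r3<-Add3  regs: r0:14,r1:3,r2:8,r3:Add3,r4:0
  c9: stall  regs: r0:14,r1:3,r2:8,r3:Add3,r4:0
  c10: CDB Mul1=0; stall  regs: r0:14,r1:3,r2:8,r3:Add3,r4:0
  c11: CDB Add3=-14; issue SUB r2<-Add3  regs: r0:14,r1:3,r2:Add3,r3:-14,r4:0
  c12: stall  regs: r0:14,r1:3,r2:Add3,r3:-14,r4:0
  c13: CDB Add1=14; issue ADD r3<-Add1  regs: r0:14,r1:3,r2:Add3,r3:Add1,r4:0
  c14: CDB Add3=-22  regs: r0:14,r1:3,r2:-22,r3:Add1,r4:0
  c15: -  regs: r0:14,r1:3,r2:-22,r3:Add1,r4:0
  c16: CDB Add2=22  regs: r0:14,r1:3,r2:-22,r3:Add1,r4:0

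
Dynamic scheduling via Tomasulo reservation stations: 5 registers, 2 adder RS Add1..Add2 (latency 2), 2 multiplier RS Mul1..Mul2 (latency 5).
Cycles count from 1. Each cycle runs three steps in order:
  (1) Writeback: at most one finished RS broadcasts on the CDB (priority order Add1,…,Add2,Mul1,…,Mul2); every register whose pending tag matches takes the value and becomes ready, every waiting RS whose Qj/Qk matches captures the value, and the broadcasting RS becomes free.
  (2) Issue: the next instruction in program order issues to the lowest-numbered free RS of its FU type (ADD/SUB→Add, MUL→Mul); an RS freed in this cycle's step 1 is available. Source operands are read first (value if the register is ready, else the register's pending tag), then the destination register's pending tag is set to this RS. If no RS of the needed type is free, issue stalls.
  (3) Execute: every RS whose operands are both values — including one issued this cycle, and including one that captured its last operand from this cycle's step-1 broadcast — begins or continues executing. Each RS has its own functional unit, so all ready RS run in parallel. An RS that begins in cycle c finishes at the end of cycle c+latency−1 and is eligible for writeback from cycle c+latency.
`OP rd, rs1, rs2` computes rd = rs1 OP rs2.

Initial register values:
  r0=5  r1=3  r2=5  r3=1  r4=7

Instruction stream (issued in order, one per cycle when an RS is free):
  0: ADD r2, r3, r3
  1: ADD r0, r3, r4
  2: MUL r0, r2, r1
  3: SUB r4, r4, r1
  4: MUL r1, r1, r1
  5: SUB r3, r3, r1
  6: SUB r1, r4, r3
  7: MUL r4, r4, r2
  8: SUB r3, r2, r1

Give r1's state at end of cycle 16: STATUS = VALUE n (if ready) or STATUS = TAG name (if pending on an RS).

STATUS = VALUE 12

c1: issue ADD r2<-Add1 | r0:5,r1:3,r2:Add1,r3:1,r4:7
c2: issue ADD r0<-Add2 | r0:Add2,r1:3,r2:Add1,r3:1,r4:7
c3: CDB Add1=2; issue MUL r0<-Mul1 | r0:Mul1,r1:3,r2:2,r3:1,r4:7
c4: CDB Add2=8; issue SUB r4<-Add1 | r0:Mul1,r1:3,r2:2,r3:1,r4:Add1
c5: issue MUL r1<-Mul2 | r0:Mul1,r1:Mul2,r2:2,r3:1,r4:Add1
c6: CDB Add1=4; issue SUB r3<-Add1 | r0:Mul1,r1:Mul2,r2:2,r3:Add1,r4:4
c7: issue SUB r1<-Add2 | r0:Mul1,r1:Add2,r2:2,r3:Add1,r4:4
c8: CDB Mul1=6; issue MUL r4<-Mul1 | r0:6,r1:Add2,r2:2,r3:Add1,r4:Mul1
c9: stall | r0:6,r1:Add2,r2:2,r3:Add1,r4:Mul1
c10: CDB Mul2=9; stall | r0:6,r1:Add2,r2:2,r3:Add1,r4:Mul1
c11: stall | r0:6,r1:Add2,r2:2,r3:Add1,r4:Mul1
c12: CDB Add1=-8; issue SUB r3<-Add1 | r0:6,r1:Add2,r2:2,r3:Add1,r4:Mul1
c13: CDB Mul1=8 | r0:6,r1:Add2,r2:2,r3:Add1,r4:8
c14: CDB Add2=12 | r0:6,r1:12,r2:2,r3:Add1,r4:8
c15: - | r0:6,r1:12,r2:2,r3:Add1,r4:8
c16: CDB Add1=-10 | r0:6,r1:12,r2:2,r3:-10,r4:8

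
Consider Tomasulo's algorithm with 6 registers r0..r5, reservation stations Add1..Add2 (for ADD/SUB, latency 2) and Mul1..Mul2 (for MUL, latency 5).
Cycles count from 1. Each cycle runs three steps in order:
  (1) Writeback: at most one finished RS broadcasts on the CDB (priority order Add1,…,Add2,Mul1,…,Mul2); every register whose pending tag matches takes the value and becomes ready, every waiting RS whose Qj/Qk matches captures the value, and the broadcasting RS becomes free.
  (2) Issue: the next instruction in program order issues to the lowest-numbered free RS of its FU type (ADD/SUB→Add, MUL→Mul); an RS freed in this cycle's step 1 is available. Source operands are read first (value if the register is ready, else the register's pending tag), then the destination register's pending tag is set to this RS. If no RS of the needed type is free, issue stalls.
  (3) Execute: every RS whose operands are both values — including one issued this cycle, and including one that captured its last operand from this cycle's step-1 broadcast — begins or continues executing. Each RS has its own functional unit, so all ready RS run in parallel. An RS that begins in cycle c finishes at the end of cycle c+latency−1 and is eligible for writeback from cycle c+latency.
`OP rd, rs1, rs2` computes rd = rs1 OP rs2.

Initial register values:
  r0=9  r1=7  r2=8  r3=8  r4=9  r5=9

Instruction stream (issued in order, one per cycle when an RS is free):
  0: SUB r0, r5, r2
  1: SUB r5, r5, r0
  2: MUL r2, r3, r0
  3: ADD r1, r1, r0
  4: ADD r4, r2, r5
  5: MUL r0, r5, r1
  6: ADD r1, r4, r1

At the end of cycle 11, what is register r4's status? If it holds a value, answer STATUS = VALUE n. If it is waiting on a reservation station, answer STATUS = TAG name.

  c1: issue SUB r0<-Add1  regs: r0:Add1,r1:7,r2:8,r3:8,r4:9,r5:9
  c2: issue SUB r5<-Add2  regs: r0:Add1,r1:7,r2:8,r3:8,r4:9,r5:Add2
  c3: CDB Add1=1; issue MUL r2<-Mul1  regs: r0:1,r1:7,r2:Mul1,r3:8,r4:9,r5:Add2
  c4: issue ADD r1<-Add1  regs: r0:1,r1:Add1,r2:Mul1,r3:8,r4:9,r5:Add2
  c5: CDB Add2=8; issue ADD r4<-Add2  regs: r0:1,r1:Add1,r2:Mul1,r3:8,r4:Add2,r5:8
  c6: CDB Add1=8; issue MUL r0<-Mul2  regs: r0:Mul2,r1:8,r2:Mul1,r3:8,r4:Add2,r5:8
  c7: issue ADD r1<-Add1  regs: r0:Mul2,r1:Add1,r2:Mul1,r3:8,r4:Add2,r5:8
  c8: CDB Mul1=8  regs: r0:Mul2,r1:Add1,r2:8,r3:8,r4:Add2,r5:8
  c9: -  regs: r0:Mul2,r1:Add1,r2:8,r3:8,r4:Add2,r5:8
  c10: CDB Add2=16  regs: r0:Mul2,r1:Add1,r2:8,r3:8,r4:16,r5:8
  c11: CDB Mul2=64  regs: r0:64,r1:Add1,r2:8,r3:8,r4:16,r5:8

STATUS = VALUE 16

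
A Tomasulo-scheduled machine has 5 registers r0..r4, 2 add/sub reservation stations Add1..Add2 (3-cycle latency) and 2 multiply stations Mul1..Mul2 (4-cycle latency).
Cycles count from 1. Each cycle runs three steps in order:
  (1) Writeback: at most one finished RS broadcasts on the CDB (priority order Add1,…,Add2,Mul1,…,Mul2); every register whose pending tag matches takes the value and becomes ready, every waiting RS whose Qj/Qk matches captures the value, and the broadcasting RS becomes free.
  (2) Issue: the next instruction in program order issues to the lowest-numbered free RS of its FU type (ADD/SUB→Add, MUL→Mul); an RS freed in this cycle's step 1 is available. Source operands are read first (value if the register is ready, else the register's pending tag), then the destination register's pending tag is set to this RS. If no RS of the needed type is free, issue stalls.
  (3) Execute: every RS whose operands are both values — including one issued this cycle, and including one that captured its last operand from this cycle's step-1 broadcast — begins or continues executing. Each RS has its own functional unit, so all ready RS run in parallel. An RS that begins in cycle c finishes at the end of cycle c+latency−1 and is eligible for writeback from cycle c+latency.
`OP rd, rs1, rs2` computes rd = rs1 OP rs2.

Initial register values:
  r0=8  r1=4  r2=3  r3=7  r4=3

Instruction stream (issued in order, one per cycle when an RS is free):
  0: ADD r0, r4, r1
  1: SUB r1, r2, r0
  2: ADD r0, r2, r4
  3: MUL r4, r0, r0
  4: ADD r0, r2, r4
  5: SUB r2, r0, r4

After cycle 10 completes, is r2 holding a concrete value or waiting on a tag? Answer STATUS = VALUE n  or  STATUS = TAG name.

STATUS = TAG Add2

cycle 1: issue ADD r0<-Add1 // r0:Add1,r1:4,r2:3,r3:7,r4:3
cycle 2: issue SUB r1<-Add2 // r0:Add1,r1:Add2,r2:3,r3:7,r4:3
cycle 3: stall // r0:Add1,r1:Add2,r2:3,r3:7,r4:3
cycle 4: CDB Add1=7; issue ADD r0<-Add1 // r0:Add1,r1:Add2,r2:3,r3:7,r4:3
cycle 5: issue MUL r4<-Mul1 // r0:Add1,r1:Add2,r2:3,r3:7,r4:Mul1
cycle 6: stall // r0:Add1,r1:Add2,r2:3,r3:7,r4:Mul1
cycle 7: CDB Add1=6; issue ADD r0<-Add1 // r0:Add1,r1:Add2,r2:3,r3:7,r4:Mul1
cycle 8: CDB Add2=-4; issue SUB r2<-Add2 // r0:Add1,r1:-4,r2:Add2,r3:7,r4:Mul1
cycle 9: - // r0:Add1,r1:-4,r2:Add2,r3:7,r4:Mul1
cycle 10: - // r0:Add1,r1:-4,r2:Add2,r3:7,r4:Mul1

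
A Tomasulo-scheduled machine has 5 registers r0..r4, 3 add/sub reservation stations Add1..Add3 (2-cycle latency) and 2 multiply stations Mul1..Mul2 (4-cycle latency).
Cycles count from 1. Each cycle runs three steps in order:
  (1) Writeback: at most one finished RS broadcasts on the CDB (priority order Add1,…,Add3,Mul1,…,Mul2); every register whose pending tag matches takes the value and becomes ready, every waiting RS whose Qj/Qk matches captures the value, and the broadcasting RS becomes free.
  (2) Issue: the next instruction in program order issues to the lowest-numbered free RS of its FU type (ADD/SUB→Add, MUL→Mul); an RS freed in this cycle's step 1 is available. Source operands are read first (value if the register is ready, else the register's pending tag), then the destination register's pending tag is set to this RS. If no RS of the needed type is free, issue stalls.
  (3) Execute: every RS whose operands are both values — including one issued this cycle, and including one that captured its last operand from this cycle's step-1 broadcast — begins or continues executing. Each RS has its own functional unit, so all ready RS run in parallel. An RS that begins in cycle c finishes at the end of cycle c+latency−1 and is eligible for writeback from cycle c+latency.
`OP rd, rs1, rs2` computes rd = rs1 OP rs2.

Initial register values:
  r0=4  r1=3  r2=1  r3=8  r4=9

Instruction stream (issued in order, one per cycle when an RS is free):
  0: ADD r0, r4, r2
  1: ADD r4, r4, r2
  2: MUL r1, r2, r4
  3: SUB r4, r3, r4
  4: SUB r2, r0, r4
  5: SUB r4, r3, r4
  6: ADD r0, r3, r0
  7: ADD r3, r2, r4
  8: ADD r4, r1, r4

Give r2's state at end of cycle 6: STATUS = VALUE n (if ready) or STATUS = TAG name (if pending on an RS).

  c1: issue ADD r0<-Add1  regs: r0:Add1,r1:3,r2:1,r3:8,r4:9
  c2: issue ADD r4<-Add2  regs: r0:Add1,r1:3,r2:1,r3:8,r4:Add2
  c3: CDB Add1=10; issue MUL r1<-Mul1  regs: r0:10,r1:Mul1,r2:1,r3:8,r4:Add2
  c4: CDB Add2=10; issue SUB r4<-Add1  regs: r0:10,r1:Mul1,r2:1,r3:8,r4:Add1
  c5: issue SUB r2<-Add2  regs: r0:10,r1:Mul1,r2:Add2,r3:8,r4:Add1
  c6: CDB Add1=-2; issue SUB r4<-Add1  regs: r0:10,r1:Mul1,r2:Add2,r3:8,r4:Add1

STATUS = TAG Add2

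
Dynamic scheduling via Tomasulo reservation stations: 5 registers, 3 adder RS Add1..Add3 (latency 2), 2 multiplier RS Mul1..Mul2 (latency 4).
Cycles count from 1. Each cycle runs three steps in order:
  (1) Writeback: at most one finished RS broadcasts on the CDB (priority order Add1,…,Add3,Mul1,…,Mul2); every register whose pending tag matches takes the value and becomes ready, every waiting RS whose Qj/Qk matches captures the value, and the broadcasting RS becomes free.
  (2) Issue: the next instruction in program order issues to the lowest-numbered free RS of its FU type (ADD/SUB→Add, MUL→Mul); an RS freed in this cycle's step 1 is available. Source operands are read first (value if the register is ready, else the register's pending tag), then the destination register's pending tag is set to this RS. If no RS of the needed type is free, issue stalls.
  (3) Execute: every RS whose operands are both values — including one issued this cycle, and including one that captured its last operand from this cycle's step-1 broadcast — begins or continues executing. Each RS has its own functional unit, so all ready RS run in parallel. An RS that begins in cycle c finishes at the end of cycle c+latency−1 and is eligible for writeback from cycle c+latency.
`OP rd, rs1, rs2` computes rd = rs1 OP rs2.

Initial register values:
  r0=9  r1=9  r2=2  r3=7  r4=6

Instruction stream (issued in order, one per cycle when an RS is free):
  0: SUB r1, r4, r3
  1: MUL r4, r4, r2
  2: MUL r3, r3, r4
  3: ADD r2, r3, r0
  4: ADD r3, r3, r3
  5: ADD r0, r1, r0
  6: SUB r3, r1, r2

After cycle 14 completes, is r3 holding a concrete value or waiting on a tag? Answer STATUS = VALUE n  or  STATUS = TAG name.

cycle 1: issue SUB r1<-Add1 // r0:9,r1:Add1,r2:2,r3:7,r4:6
cycle 2: issue MUL r4<-Mul1 // r0:9,r1:Add1,r2:2,r3:7,r4:Mul1
cycle 3: CDB Add1=-1; issue MUL r3<-Mul2 // r0:9,r1:-1,r2:2,r3:Mul2,r4:Mul1
cycle 4: issue ADD r2<-Add1 // r0:9,r1:-1,r2:Add1,r3:Mul2,r4:Mul1
cycle 5: issue ADD r3<-Add2 // r0:9,r1:-1,r2:Add1,r3:Add2,r4:Mul1
cycle 6: CDB Mul1=12; issue ADD r0<-Add3 // r0:Add3,r1:-1,r2:Add1,r3:Add2,r4:12
cycle 7: stall // r0:Add3,r1:-1,r2:Add1,r3:Add2,r4:12
cycle 8: CDB Add3=8; issue SUB r3<-Add3 // r0:8,r1:-1,r2:Add1,r3:Add3,r4:12
cycle 9: - // r0:8,r1:-1,r2:Add1,r3:Add3,r4:12
cycle 10: CDB Mul2=84 // r0:8,r1:-1,r2:Add1,r3:Add3,r4:12
cycle 11: - // r0:8,r1:-1,r2:Add1,r3:Add3,r4:12
cycle 12: CDB Add1=93 // r0:8,r1:-1,r2:93,r3:Add3,r4:12
cycle 13: CDB Add2=168 // r0:8,r1:-1,r2:93,r3:Add3,r4:12
cycle 14: CDB Add3=-94 // r0:8,r1:-1,r2:93,r3:-94,r4:12

STATUS = VALUE -94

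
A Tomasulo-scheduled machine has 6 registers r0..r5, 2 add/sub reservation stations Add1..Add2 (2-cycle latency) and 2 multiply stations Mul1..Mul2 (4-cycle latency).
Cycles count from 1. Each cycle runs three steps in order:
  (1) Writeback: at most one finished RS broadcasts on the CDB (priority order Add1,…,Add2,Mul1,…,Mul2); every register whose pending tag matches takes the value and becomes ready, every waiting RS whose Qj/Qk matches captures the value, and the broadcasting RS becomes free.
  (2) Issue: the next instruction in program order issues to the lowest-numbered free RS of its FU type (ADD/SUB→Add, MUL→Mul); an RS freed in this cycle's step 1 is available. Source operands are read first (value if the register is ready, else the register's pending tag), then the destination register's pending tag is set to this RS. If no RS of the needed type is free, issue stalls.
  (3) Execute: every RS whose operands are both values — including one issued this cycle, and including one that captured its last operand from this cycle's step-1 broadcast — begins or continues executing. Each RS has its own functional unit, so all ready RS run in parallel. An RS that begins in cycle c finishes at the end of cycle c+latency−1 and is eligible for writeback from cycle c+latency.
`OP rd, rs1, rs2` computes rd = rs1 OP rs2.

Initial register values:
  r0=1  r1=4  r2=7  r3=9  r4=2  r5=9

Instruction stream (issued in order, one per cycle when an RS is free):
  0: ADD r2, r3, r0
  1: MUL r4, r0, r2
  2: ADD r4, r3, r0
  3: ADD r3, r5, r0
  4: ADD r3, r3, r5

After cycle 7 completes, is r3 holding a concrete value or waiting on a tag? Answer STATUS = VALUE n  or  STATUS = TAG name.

  c1: issue ADD r2<-Add1  regs: r0:1,r1:4,r2:Add1,r3:9,r4:2,r5:9
  c2: issue MUL r4<-Mul1  regs: r0:1,r1:4,r2:Add1,r3:9,r4:Mul1,r5:9
  c3: CDB Add1=10; issue ADD r4<-Add1  regs: r0:1,r1:4,r2:10,r3:9,r4:Add1,r5:9
  c4: issue ADD r3<-Add2  regs: r0:1,r1:4,r2:10,r3:Add2,r4:Add1,r5:9
  c5: CDB Add1=10; issue ADD r3<-Add1  regs: r0:1,r1:4,r2:10,r3:Add1,r4:10,r5:9
  c6: CDB Add2=10  regs: r0:1,r1:4,r2:10,r3:Add1,r4:10,r5:9
  c7: CDB Mul1=10  regs: r0:1,r1:4,r2:10,r3:Add1,r4:10,r5:9

STATUS = TAG Add1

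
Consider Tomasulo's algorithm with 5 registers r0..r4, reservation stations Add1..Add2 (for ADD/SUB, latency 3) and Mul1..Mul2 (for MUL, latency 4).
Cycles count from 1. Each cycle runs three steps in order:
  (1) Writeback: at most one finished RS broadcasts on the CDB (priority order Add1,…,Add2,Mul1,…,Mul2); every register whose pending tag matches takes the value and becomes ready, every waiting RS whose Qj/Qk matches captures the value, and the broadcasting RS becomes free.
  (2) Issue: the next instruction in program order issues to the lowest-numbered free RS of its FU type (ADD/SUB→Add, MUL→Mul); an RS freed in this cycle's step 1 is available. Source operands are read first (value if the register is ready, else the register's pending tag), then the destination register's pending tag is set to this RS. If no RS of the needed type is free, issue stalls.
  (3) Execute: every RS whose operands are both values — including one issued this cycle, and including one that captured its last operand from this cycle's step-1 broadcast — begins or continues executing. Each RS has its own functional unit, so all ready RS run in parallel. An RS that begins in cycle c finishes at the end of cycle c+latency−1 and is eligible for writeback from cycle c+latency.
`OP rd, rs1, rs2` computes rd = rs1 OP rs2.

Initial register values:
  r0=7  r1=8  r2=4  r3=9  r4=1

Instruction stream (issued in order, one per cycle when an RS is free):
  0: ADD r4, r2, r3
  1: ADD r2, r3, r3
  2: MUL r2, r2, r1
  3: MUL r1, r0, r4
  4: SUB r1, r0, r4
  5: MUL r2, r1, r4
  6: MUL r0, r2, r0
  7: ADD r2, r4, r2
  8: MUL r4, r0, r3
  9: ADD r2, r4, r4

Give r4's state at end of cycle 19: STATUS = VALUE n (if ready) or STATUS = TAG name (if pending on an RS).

STATUS = TAG Mul1

cycle 1: issue ADD r4<-Add1 // r0:7,r1:8,r2:4,r3:9,r4:Add1
cycle 2: issue ADD r2<-Add2 // r0:7,r1:8,r2:Add2,r3:9,r4:Add1
cycle 3: issue MUL r2<-Mul1 // r0:7,r1:8,r2:Mul1,r3:9,r4:Add1
cycle 4: CDB Add1=13; issue MUL r1<-Mul2 // r0:7,r1:Mul2,r2:Mul1,r3:9,r4:13
cycle 5: CDB Add2=18; issue SUB r1<-Add1 // r0:7,r1:Add1,r2:Mul1,r3:9,r4:13
cycle 6: stall // r0:7,r1:Add1,r2:Mul1,r3:9,r4:13
cycle 7: stall // r0:7,r1:Add1,r2:Mul1,r3:9,r4:13
cycle 8: CDB Add1=-6; stall // r0:7,r1:-6,r2:Mul1,r3:9,r4:13
cycle 9: CDB Mul1=144; issue MUL r2<-Mul1 // r0:7,r1:-6,r2:Mul1,r3:9,r4:13
cycle 10: CDB Mul2=91; issue MUL r0<-Mul2 // r0:Mul2,r1:-6,r2:Mul1,r3:9,r4:13
cycle 11: issue ADD r2<-Add1 // r0:Mul2,r1:-6,r2:Add1,r3:9,r4:13
cycle 12: stall // r0:Mul2,r1:-6,r2:Add1,r3:9,r4:13
cycle 13: CDB Mul1=-78; issue MUL r4<-Mul1 // r0:Mul2,r1:-6,r2:Add1,r3:9,r4:Mul1
cycle 14: issue ADD r2<-Add2 // r0:Mul2,r1:-6,r2:Add2,r3:9,r4:Mul1
cycle 15: - // r0:Mul2,r1:-6,r2:Add2,r3:9,r4:Mul1
cycle 16: CDB Add1=-65 // r0:Mul2,r1:-6,r2:Add2,r3:9,r4:Mul1
cycle 17: CDB Mul2=-546 // r0:-546,r1:-6,r2:Add2,r3:9,r4:Mul1
cycle 18: - // r0:-546,r1:-6,r2:Add2,r3:9,r4:Mul1
cycle 19: - // r0:-546,r1:-6,r2:Add2,r3:9,r4:Mul1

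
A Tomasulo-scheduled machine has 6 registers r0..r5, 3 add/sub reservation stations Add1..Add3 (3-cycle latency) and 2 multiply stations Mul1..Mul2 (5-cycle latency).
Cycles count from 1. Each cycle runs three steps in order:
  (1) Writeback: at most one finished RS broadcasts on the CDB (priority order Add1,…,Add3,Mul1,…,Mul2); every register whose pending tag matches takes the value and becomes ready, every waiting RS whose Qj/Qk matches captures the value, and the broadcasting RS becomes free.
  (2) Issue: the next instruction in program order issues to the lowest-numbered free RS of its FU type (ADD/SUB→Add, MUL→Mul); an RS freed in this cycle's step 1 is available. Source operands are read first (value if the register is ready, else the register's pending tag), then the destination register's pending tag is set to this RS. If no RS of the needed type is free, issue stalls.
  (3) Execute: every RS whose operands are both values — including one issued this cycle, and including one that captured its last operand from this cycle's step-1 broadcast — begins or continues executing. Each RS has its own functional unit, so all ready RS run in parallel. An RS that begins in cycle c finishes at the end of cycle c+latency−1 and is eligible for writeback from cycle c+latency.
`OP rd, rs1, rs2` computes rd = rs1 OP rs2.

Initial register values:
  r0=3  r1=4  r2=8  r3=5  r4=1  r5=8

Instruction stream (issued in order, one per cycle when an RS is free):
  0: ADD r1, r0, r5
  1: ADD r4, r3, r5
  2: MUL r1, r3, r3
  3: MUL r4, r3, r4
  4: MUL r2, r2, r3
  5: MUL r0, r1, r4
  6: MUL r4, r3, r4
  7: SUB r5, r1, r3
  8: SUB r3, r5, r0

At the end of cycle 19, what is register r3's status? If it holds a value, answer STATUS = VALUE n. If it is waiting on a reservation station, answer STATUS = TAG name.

cycle 1: issue ADD r1<-Add1 // r0:3,r1:Add1,r2:8,r3:5,r4:1,r5:8
cycle 2: issue ADD r4<-Add2 // r0:3,r1:Add1,r2:8,r3:5,r4:Add2,r5:8
cycle 3: issue MUL r1<-Mul1 // r0:3,r1:Mul1,r2:8,r3:5,r4:Add2,r5:8
cycle 4: CDB Add1=11; issue MUL r4<-Mul2 // r0:3,r1:Mul1,r2:8,r3:5,r4:Mul2,r5:8
cycle 5: CDB Add2=13; stall // r0:3,r1:Mul1,r2:8,r3:5,r4:Mul2,r5:8
cycle 6: stall // r0:3,r1:Mul1,r2:8,r3:5,r4:Mul2,r5:8
cycle 7: stall // r0:3,r1:Mul1,r2:8,r3:5,r4:Mul2,r5:8
cycle 8: CDB Mul1=25; issue MUL r2<-Mul1 // r0:3,r1:25,r2:Mul1,r3:5,r4:Mul2,r5:8
cycle 9: stall // r0:3,r1:25,r2:Mul1,r3:5,r4:Mul2,r5:8
cycle 10: CDB Mul2=65; issue MUL r0<-Mul2 // r0:Mul2,r1:25,r2:Mul1,r3:5,r4:65,r5:8
cycle 11: stall // r0:Mul2,r1:25,r2:Mul1,r3:5,r4:65,r5:8
cycle 12: stall // r0:Mul2,r1:25,r2:Mul1,r3:5,r4:65,r5:8
cycle 13: CDB Mul1=40; issue MUL r4<-Mul1 // r0:Mul2,r1:25,r2:40,r3:5,r4:Mul1,r5:8
cycle 14: issue SUB r5<-Add1 // r0:Mul2,r1:25,r2:40,r3:5,r4:Mul1,r5:Add1
cycle 15: CDB Mul2=1625; issue SUB r3<-Add2 // r0:1625,r1:25,r2:40,r3:Add2,r4:Mul1,r5:Add1
cycle 16: - // r0:1625,r1:25,r2:40,r3:Add2,r4:Mul1,r5:Add1
cycle 17: CDB Add1=20 // r0:1625,r1:25,r2:40,r3:Add2,r4:Mul1,r5:20
cycle 18: CDB Mul1=325 // r0:1625,r1:25,r2:40,r3:Add2,r4:325,r5:20
cycle 19: - // r0:1625,r1:25,r2:40,r3:Add2,r4:325,r5:20

STATUS = TAG Add2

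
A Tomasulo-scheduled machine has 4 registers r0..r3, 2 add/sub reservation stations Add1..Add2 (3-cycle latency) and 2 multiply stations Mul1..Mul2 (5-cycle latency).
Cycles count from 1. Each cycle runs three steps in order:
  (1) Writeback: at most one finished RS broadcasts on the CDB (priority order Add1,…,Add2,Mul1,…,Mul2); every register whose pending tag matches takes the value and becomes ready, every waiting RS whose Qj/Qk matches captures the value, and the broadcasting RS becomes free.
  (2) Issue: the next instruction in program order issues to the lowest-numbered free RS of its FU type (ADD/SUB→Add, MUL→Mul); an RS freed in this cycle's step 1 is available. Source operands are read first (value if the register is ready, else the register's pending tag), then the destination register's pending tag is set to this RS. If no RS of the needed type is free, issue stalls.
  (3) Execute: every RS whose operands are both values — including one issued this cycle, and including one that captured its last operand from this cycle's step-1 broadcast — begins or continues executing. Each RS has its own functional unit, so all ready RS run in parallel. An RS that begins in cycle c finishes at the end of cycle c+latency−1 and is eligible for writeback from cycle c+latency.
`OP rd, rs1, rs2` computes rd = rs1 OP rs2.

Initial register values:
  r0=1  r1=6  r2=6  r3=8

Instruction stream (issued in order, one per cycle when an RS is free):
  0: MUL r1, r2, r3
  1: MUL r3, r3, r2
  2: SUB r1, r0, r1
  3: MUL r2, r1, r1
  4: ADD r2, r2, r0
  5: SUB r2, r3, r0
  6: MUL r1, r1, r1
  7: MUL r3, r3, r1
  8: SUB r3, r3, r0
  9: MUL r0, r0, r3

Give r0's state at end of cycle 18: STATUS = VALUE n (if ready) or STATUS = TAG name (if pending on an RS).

STATUS = TAG Mul2

cycle 1: issue MUL r1<-Mul1 // r0:1,r1:Mul1,r2:6,r3:8
cycle 2: issue MUL r3<-Mul2 // r0:1,r1:Mul1,r2:6,r3:Mul2
cycle 3: issue SUB r1<-Add1 // r0:1,r1:Add1,r2:6,r3:Mul2
cycle 4: stall // r0:1,r1:Add1,r2:6,r3:Mul2
cycle 5: stall // r0:1,r1:Add1,r2:6,r3:Mul2
cycle 6: CDB Mul1=48; issue MUL r2<-Mul1 // r0:1,r1:Add1,r2:Mul1,r3:Mul2
cycle 7: CDB Mul2=48; issue ADD r2<-Add2 // r0:1,r1:Add1,r2:Add2,r3:48
cycle 8: stall // r0:1,r1:Add1,r2:Add2,r3:48
cycle 9: CDB Add1=-47; issue SUB r2<-Add1 // r0:1,r1:-47,r2:Add1,r3:48
cycle 10: issue MUL r1<-Mul2 // r0:1,r1:Mul2,r2:Add1,r3:48
cycle 11: stall // r0:1,r1:Mul2,r2:Add1,r3:48
cycle 12: CDB Add1=47; stall // r0:1,r1:Mul2,r2:47,r3:48
cycle 13: stall // r0:1,r1:Mul2,r2:47,r3:48
cycle 14: CDB Mul1=2209; issue MUL r3<-Mul1 // r0:1,r1:Mul2,r2:47,r3:Mul1
cycle 15: CDB Mul2=2209; issue SUB r3<-Add1 // r0:1,r1:2209,r2:47,r3:Add1
cycle 16: issue MUL r0<-Mul2 // r0:Mul2,r1:2209,r2:47,r3:Add1
cycle 17: CDB Add2=2210 // r0:Mul2,r1:2209,r2:47,r3:Add1
cycle 18: - // r0:Mul2,r1:2209,r2:47,r3:Add1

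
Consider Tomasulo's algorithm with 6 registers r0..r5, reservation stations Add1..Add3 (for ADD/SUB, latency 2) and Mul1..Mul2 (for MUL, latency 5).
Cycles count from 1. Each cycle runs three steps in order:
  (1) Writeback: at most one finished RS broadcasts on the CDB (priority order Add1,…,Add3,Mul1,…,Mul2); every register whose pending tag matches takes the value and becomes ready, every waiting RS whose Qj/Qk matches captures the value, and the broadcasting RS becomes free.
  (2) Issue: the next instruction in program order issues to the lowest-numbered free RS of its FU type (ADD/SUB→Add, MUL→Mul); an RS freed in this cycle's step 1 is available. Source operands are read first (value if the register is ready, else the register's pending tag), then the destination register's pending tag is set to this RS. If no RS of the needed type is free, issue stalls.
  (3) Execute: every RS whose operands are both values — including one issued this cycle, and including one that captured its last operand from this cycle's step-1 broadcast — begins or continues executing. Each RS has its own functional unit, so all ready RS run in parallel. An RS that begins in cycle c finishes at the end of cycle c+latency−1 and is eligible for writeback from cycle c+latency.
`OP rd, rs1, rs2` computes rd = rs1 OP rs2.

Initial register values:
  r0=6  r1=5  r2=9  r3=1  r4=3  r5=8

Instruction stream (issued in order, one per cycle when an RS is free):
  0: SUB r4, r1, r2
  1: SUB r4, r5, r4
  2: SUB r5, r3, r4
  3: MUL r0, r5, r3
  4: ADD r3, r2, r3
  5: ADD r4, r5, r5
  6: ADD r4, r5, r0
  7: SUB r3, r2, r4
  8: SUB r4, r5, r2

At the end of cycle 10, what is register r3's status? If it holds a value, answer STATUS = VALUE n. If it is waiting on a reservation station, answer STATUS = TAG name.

  c1: issue SUB r4<-Add1  regs: r0:6,r1:5,r2:9,r3:1,r4:Add1,r5:8
  c2: issue SUB r4<-Add2  regs: r0:6,r1:5,r2:9,r3:1,r4:Add2,r5:8
  c3: CDB Add1=-4; issue SUB r5<-Add1  regs: r0:6,r1:5,r2:9,r3:1,r4:Add2,r5:Add1
  c4: issue MUL r0<-Mul1  regs: r0:Mul1,r1:5,r2:9,r3:1,r4:Add2,r5:Add1
  c5: CDB Add2=12; issue ADD r3<-Add2  regs: r0:Mul1,r1:5,r2:9,r3:Add2,r4:12,r5:Add1
  c6: issue ADD r4<-Add3  regs: r0:Mul1,r1:5,r2:9,r3:Add2,r4:Add3,r5:Add1
  c7: CDB Add1=-11; issue ADD r4<-Add1  regs: r0:Mul1,r1:5,r2:9,r3:Add2,r4:Add1,r5:-11
  c8: CDB Add2=10; issue SUB r3<-Add2  regs: r0:Mul1,r1:5,r2:9,r3:Add2,r4:Add1,r5:-11
  c9: CDB Add3=-22; issue SUB r4<-Add3  regs: r0:Mul1,r1:5,r2:9,r3:Add2,r4:Add3,r5:-11
  c10: -  regs: r0:Mul1,r1:5,r2:9,r3:Add2,r4:Add3,r5:-11

STATUS = TAG Add2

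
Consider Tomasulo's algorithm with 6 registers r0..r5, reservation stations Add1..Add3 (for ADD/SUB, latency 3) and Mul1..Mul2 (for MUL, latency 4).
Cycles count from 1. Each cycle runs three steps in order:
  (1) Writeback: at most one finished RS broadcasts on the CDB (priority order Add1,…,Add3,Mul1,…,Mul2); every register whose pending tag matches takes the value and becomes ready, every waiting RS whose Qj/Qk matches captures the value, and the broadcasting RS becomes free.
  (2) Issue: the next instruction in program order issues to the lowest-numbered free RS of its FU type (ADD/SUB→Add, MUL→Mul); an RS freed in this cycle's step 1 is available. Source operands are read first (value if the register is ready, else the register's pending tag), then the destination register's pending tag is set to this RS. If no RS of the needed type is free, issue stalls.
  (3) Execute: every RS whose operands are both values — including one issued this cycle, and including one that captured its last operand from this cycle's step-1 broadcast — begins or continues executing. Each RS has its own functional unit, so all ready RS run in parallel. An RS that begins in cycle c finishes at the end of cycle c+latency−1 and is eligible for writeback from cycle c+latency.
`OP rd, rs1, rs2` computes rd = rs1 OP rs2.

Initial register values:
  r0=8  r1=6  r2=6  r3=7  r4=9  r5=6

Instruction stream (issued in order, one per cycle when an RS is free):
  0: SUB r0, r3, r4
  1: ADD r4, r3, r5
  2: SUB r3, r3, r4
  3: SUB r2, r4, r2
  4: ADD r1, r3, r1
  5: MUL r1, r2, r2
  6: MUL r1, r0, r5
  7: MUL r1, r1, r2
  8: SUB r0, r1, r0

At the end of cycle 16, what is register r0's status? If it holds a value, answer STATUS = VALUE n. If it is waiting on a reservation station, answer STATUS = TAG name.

c1: issue SUB r0<-Add1 | r0:Add1,r1:6,r2:6,r3:7,r4:9,r5:6
c2: issue ADD r4<-Add2 | r0:Add1,r1:6,r2:6,r3:7,r4:Add2,r5:6
c3: issue SUB r3<-Add3 | r0:Add1,r1:6,r2:6,r3:Add3,r4:Add2,r5:6
c4: CDB Add1=-2; issue SUB r2<-Add1 | r0:-2,r1:6,r2:Add1,r3:Add3,r4:Add2,r5:6
c5: CDB Add2=13; issue ADD r1<-Add2 | r0:-2,r1:Add2,r2:Add1,r3:Add3,r4:13,r5:6
c6: issue MUL r1<-Mul1 | r0:-2,r1:Mul1,r2:Add1,r3:Add3,r4:13,r5:6
c7: issue MUL r1<-Mul2 | r0:-2,r1:Mul2,r2:Add1,r3:Add3,r4:13,r5:6
c8: CDB Add1=7; stall | r0:-2,r1:Mul2,r2:7,r3:Add3,r4:13,r5:6
c9: CDB Add3=-6; stall | r0:-2,r1:Mul2,r2:7,r3:-6,r4:13,r5:6
c10: stall | r0:-2,r1:Mul2,r2:7,r3:-6,r4:13,r5:6
c11: CDB Mul2=-12; issue MUL r1<-Mul2 | r0:-2,r1:Mul2,r2:7,r3:-6,r4:13,r5:6
c12: CDB Add2=0; issue SUB r0<-Add1 | r0:Add1,r1:Mul2,r2:7,r3:-6,r4:13,r5:6
c13: CDB Mul1=49 | r0:Add1,r1:Mul2,r2:7,r3:-6,r4:13,r5:6
c14: - | r0:Add1,r1:Mul2,r2:7,r3:-6,r4:13,r5:6
c15: CDB Mul2=-84 | r0:Add1,r1:-84,r2:7,r3:-6,r4:13,r5:6
c16: - | r0:Add1,r1:-84,r2:7,r3:-6,r4:13,r5:6

STATUS = TAG Add1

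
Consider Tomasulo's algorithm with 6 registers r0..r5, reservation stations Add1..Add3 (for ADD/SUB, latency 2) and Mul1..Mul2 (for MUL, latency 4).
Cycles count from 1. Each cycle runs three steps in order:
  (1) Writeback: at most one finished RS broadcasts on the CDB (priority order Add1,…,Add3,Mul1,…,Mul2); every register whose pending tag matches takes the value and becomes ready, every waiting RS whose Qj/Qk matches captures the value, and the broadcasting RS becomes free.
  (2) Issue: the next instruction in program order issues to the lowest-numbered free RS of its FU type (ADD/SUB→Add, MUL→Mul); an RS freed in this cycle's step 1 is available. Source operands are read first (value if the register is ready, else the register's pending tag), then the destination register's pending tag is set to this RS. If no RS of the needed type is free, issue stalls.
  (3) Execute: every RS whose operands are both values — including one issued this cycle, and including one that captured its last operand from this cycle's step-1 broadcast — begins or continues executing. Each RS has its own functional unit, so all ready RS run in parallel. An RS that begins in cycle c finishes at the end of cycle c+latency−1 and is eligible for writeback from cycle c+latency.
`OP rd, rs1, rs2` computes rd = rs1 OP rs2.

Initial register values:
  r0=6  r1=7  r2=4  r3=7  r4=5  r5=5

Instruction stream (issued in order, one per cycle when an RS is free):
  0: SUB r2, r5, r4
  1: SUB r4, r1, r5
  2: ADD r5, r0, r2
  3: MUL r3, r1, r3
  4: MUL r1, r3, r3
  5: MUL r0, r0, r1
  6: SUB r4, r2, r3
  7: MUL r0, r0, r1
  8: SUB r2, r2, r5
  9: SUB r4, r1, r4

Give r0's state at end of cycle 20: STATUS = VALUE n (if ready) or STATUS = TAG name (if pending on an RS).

STATUS = TAG Mul2

c1: issue SUB r2<-Add1 | r0:6,r1:7,r2:Add1,r3:7,r4:5,r5:5
c2: issue SUB r4<-Add2 | r0:6,r1:7,r2:Add1,r3:7,r4:Add2,r5:5
c3: CDB Add1=0; issue ADD r5<-Add1 | r0:6,r1:7,r2:0,r3:7,r4:Add2,r5:Add1
c4: CDB Add2=2; issue MUL r3<-Mul1 | r0:6,r1:7,r2:0,r3:Mul1,r4:2,r5:Add1
c5: CDB Add1=6; issue MUL r1<-Mul2 | r0:6,r1:Mul2,r2:0,r3:Mul1,r4:2,r5:6
c6: stall | r0:6,r1:Mul2,r2:0,r3:Mul1,r4:2,r5:6
c7: stall | r0:6,r1:Mul2,r2:0,r3:Mul1,r4:2,r5:6
c8: CDB Mul1=49; issue MUL r0<-Mul1 | r0:Mul1,r1:Mul2,r2:0,r3:49,r4:2,r5:6
c9: issue SUB r4<-Add1 | r0:Mul1,r1:Mul2,r2:0,r3:49,r4:Add1,r5:6
c10: stall | r0:Mul1,r1:Mul2,r2:0,r3:49,r4:Add1,r5:6
c11: CDB Add1=-49; stall | r0:Mul1,r1:Mul2,r2:0,r3:49,r4:-49,r5:6
c12: CDB Mul2=2401; issue MUL r0<-Mul2 | r0:Mul2,r1:2401,r2:0,r3:49,r4:-49,r5:6
c13: issue SUB r2<-Add1 | r0:Mul2,r1:2401,r2:Add1,r3:49,r4:-49,r5:6
c14: issue SUB r4<-Add2 | r0:Mul2,r1:2401,r2:Add1,r3:49,r4:Add2,r5:6
c15: CDB Add1=-6 | r0:Mul2,r1:2401,r2:-6,r3:49,r4:Add2,r5:6
c16: CDB Add2=2450 | r0:Mul2,r1:2401,r2:-6,r3:49,r4:2450,r5:6
c17: CDB Mul1=14406 | r0:Mul2,r1:2401,r2:-6,r3:49,r4:2450,r5:6
c18: - | r0:Mul2,r1:2401,r2:-6,r3:49,r4:2450,r5:6
c19: - | r0:Mul2,r1:2401,r2:-6,r3:49,r4:2450,r5:6
c20: - | r0:Mul2,r1:2401,r2:-6,r3:49,r4:2450,r5:6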